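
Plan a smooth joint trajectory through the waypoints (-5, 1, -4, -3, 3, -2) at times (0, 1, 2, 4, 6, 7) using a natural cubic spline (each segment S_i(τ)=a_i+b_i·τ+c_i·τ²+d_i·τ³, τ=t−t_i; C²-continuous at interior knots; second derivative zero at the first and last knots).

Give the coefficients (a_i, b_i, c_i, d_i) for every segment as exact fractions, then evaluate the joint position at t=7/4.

  seg 0: a=-5 b=2079/229 c=0 d=-705/229
  seg 1: a=1 b=-36/229 c=-2115/229 d=1006/229
  seg 2: a=-4 b=-1248/229 c=903/229 d=-887/1832
  seg 3: a=-3 b=2067/458 c=951/916 d=-411/458
  seg 4: a=3 b=-963/458 c=-3981/916 d=1327/916
S(7/4) = -18025/7328

Δ: Δ0=6, Δ1=-5, Δ2=1/2, Δ3=3, Δ4=-5
row 1: diag=4, rhs=-66; c'=1/4, d'=-33/2
row 2: denom=6−1·1/4=23/4; d'=(33−1·-33/2)/(23/4)=198/23
row 3: denom=8−2·8/23=168/23; d'=(15−2·198/23)/(168/23)=-17/56
row 4: denom=6−2·23/84=229/42; d'=(-48−2·-17/56)/(229/42)=-3981/458
back: M4=-3981/458
back: M3=-17/56−23/84·-3981/458=951/458
back: M2=198/23−8/23·951/458=1806/229
back: M1=-33/2−1/4·1806/229=-4230/229
M: M0=0, M1=-4230/229, M2=1806/229, M3=951/458, M4=-3981/458, M5=0
seg 0: a=-5, c=M0/2=0, d=(M1−M0)/(6·1)=-705/229, b=Δ0−h0·(2M0+M1)/6=2079/229
seg 1: a=1, c=M1/2=-2115/229, d=(M2−M1)/(6·1)=1006/229, b=Δ1−h1·(2M1+M2)/6=-36/229
seg 2: a=-4, c=M2/2=903/229, d=(M3−M2)/(6·2)=-887/1832, b=Δ2−h2·(2M2+M3)/6=-1248/229
seg 3: a=-3, c=M3/2=951/916, d=(M4−M3)/(6·2)=-411/458, b=Δ3−h3·(2M3+M4)/6=2067/458
seg 4: a=3, c=M4/2=-3981/916, d=(M5−M4)/(6·1)=1327/916, b=Δ4−h4·(2M4+M5)/6=-963/458
t_q=7/4 → seg 1, τ=3/4; S=1+-36/229·τ+-2115/229·τ²+1006/229·τ³=-18025/7328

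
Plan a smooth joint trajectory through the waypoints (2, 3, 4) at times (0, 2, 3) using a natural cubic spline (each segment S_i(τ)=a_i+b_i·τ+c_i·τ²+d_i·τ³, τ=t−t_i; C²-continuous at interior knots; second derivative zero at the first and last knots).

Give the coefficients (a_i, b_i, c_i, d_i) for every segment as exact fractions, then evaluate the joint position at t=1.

Δ: Δ0=1/2, Δ1=1
row 1: diag=6, rhs=3; c'=1/6, d'=1/2
back: M1=1/2
M: M0=0, M1=1/2, M2=0
seg 0: a=2, c=M0/2=0, d=(M1−M0)/(6·2)=1/24, b=Δ0−h0·(2M0+M1)/6=1/3
seg 1: a=3, c=M1/2=1/4, d=(M2−M1)/(6·1)=-1/12, b=Δ1−h1·(2M1+M2)/6=5/6
t_q=1 → seg 0, τ=1; S=2+1/3·τ+0·τ²+1/24·τ³=19/8

  seg 0: a=2 b=1/3 c=0 d=1/24
  seg 1: a=3 b=5/6 c=1/4 d=-1/12
S(1) = 19/8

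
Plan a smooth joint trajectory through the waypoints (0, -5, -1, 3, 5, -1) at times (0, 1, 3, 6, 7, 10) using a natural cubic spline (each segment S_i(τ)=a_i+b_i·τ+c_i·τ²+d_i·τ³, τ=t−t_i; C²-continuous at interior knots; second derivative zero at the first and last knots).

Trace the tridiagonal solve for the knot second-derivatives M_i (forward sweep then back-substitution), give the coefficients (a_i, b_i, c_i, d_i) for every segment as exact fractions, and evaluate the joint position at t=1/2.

Δ: Δ0=-5, Δ1=2, Δ2=4/3, Δ3=2, Δ4=-2
row 1: diag=6, rhs=42; c'=1/3, d'=7
row 2: denom=10−2·1/3=28/3; d'=(-4−2·7)/(28/3)=-27/14
row 3: denom=8−3·9/28=197/28; d'=(4−3·-27/14)/(197/28)=274/197
row 4: denom=8−1·28/197=1548/197; d'=(-24−1·274/197)/(1548/197)=-2501/774
back: M4=-2501/774
back: M3=274/197−28/197·-2501/774=716/387
back: M2=-27/14−9/28·716/387=-217/86
back: M1=7−1/3·-217/86=2023/258
M: M0=0, M1=2023/258, M2=-217/86, M3=716/387, M4=-2501/774, M5=0
seg 0: a=0, c=M0/2=0, d=(M1−M0)/(6·1)=2023/1548, b=Δ0−h0·(2M0+M1)/6=-9763/1548
seg 1: a=-5, c=M1/2=2023/516, d=(M2−M1)/(6·2)=-1337/1548, b=Δ1−h1·(2M1+M2)/6=-1847/774
seg 2: a=-1, c=M2/2=-217/172, d=(M3−M2)/(6·3)=3385/13932, b=Δ2−h2·(2M2+M3)/6=2269/774
seg 3: a=3, c=M3/2=358/387, d=(M4−M3)/(6·1)=-437/516, b=Δ3−h3·(2M3+M4)/6=2975/1548
seg 4: a=5, c=M4/2=-2501/1548, d=(M5−M4)/(6·3)=2501/13932, b=Δ4−h4·(2M4+M5)/6=953/774
t_q=1/2 → seg 0, τ=1/2; S=0+-9763/1548·τ+0·τ²+2023/1548·τ³=-12343/4128

  seg 0: a=0 b=-9763/1548 c=0 d=2023/1548
  seg 1: a=-5 b=-1847/774 c=2023/516 d=-1337/1548
  seg 2: a=-1 b=2269/774 c=-217/172 d=3385/13932
  seg 3: a=3 b=2975/1548 c=358/387 d=-437/516
  seg 4: a=5 b=953/774 c=-2501/1548 d=2501/13932
S(1/2) = -12343/4128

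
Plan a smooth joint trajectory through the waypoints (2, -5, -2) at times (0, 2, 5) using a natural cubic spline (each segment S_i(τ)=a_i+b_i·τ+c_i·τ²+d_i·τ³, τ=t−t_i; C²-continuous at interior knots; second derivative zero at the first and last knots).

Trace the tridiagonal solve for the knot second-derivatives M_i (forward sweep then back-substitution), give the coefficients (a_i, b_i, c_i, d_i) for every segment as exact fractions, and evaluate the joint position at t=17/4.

  seg 0: a=2 b=-22/5 c=0 d=9/40
  seg 1: a=-5 b=-17/10 c=27/20 d=-3/20
S(17/4) = -947/256

Δ: Δ0=-7/2, Δ1=1
row 1: diag=10, rhs=27; c'=3/10, d'=27/10
back: M1=27/10
M: M0=0, M1=27/10, M2=0
seg 0: a=2, c=M0/2=0, d=(M1−M0)/(6·2)=9/40, b=Δ0−h0·(2M0+M1)/6=-22/5
seg 1: a=-5, c=M1/2=27/20, d=(M2−M1)/(6·3)=-3/20, b=Δ1−h1·(2M1+M2)/6=-17/10
t_q=17/4 → seg 1, τ=9/4; S=-5+-17/10·τ+27/20·τ²+-3/20·τ³=-947/256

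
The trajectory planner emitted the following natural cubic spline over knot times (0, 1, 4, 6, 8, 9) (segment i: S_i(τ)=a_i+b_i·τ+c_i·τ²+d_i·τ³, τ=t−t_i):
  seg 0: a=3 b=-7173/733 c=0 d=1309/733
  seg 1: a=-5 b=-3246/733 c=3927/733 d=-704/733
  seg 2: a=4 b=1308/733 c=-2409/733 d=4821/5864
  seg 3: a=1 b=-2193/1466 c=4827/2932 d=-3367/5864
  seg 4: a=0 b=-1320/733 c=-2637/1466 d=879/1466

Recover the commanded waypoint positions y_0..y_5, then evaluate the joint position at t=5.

y_0=3 y_1=-5 y_2=4 y_3=1 y_4=0 y_5=-3
S(5) = 19469/5864

y_0 = S_0(0) = a_0 = 3
y_1 = S_1(0) = a_1 = -5
y_2 = S_2(0) = a_2 = 4
y_3 = S_3(0) = a_3 = 1
y_4 = S_4(0) = a_4 = 0
y_5 = S_4(1) = -3
t_q=5 is in segment 2 (τ=1); S_2(τ)=19469/5864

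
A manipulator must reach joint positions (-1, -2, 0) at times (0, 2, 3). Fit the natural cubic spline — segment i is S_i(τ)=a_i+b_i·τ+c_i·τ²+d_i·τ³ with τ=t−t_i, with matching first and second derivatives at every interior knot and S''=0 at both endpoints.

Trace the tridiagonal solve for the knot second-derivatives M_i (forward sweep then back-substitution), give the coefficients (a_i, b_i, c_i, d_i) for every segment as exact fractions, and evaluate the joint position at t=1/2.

  seg 0: a=-1 b=-4/3 c=0 d=5/24
  seg 1: a=-2 b=7/6 c=5/4 d=-5/12
S(1/2) = -105/64

Δ: Δ0=-1/2, Δ1=2
row 1: diag=6, rhs=15; c'=1/6, d'=5/2
back: M1=5/2
M: M0=0, M1=5/2, M2=0
seg 0: a=-1, c=M0/2=0, d=(M1−M0)/(6·2)=5/24, b=Δ0−h0·(2M0+M1)/6=-4/3
seg 1: a=-2, c=M1/2=5/4, d=(M2−M1)/(6·1)=-5/12, b=Δ1−h1·(2M1+M2)/6=7/6
t_q=1/2 → seg 0, τ=1/2; S=-1+-4/3·τ+0·τ²+5/24·τ³=-105/64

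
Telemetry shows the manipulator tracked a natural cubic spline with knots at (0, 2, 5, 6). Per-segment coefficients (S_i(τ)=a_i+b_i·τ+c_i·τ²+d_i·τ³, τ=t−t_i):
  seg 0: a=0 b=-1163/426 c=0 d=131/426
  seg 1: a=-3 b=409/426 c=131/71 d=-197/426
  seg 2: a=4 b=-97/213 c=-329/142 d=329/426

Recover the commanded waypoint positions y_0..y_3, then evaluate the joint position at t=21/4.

y_0=0 y_1=-3 y_2=4 y_3=2
S(21/4) = 34111/9088

y_0 = S_0(0) = a_0 = 0
y_1 = S_1(0) = a_1 = -3
y_2 = S_2(0) = a_2 = 4
y_3 = S_2(1) = 2
t_q=21/4 is in segment 2 (τ=1/4); S_2(τ)=34111/9088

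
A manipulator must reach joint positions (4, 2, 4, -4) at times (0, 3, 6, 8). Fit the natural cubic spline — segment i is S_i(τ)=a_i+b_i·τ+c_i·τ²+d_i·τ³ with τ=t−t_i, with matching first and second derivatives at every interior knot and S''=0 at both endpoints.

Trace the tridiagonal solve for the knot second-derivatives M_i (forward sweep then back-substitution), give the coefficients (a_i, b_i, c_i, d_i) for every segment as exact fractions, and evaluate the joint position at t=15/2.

Δ: Δ0=-2/3, Δ1=2/3, Δ2=-4
row 1: diag=12, rhs=8; c'=1/4, d'=2/3
row 2: denom=10−3·1/4=37/4; d'=(-28−3·2/3)/(37/4)=-120/37
back: M2=-120/37
back: M1=2/3−1/4·-120/37=164/111
M: M0=0, M1=164/111, M2=-120/37, M3=0
seg 0: a=4, c=M0/2=0, d=(M1−M0)/(6·3)=82/999, b=Δ0−h0·(2M0+M1)/6=-52/37
seg 1: a=2, c=M1/2=82/111, d=(M2−M1)/(6·3)=-262/999, b=Δ1−h1·(2M1+M2)/6=30/37
seg 2: a=4, c=M2/2=-60/37, d=(M3−M2)/(6·2)=10/37, b=Δ2−h2·(2M2+M3)/6=-68/37
t_q=15/2 → seg 2, τ=3/2; S=4+-68/37·τ+-60/37·τ²+10/37·τ³=-221/148

  seg 0: a=4 b=-52/37 c=0 d=82/999
  seg 1: a=2 b=30/37 c=82/111 d=-262/999
  seg 2: a=4 b=-68/37 c=-60/37 d=10/37
S(15/2) = -221/148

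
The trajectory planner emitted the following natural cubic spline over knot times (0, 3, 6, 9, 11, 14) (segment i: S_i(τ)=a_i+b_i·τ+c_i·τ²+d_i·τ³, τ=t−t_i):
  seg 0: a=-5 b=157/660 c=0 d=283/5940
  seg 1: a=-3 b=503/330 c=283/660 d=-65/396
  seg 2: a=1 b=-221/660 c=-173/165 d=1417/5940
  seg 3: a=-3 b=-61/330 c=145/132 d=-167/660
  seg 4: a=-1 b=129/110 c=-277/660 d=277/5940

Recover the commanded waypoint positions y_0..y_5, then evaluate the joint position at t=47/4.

y_0=-5 y_1=-3 y_2=1 y_3=-3 y_4=-1 y_5=0
S(47/4) = -4743/14080

y_0 = S_0(0) = a_0 = -5
y_1 = S_1(0) = a_1 = -3
y_2 = S_2(0) = a_2 = 1
y_3 = S_3(0) = a_3 = -3
y_4 = S_4(0) = a_4 = -1
y_5 = S_4(3) = 0
t_q=47/4 is in segment 4 (τ=3/4); S_4(τ)=-4743/14080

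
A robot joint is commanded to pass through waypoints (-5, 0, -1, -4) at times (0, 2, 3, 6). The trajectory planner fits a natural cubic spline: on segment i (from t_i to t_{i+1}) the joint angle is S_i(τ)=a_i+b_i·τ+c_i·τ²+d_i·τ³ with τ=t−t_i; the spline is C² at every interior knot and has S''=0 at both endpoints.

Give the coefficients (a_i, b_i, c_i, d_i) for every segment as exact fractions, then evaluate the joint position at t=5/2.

  seg 0: a=-5 b=347/94 c=0 d=-14/47
  seg 1: a=0 b=11/94 c=-84/47 d=63/94
  seg 2: a=-1 b=-68/47 c=21/94 d=-7/282
S(5/2) = -229/752

Δ: Δ0=5/2, Δ1=-1, Δ2=-1
row 1: diag=6, rhs=-21; c'=1/6, d'=-7/2
row 2: denom=8−1·1/6=47/6; d'=(0−1·-7/2)/(47/6)=21/47
back: M2=21/47
back: M1=-7/2−1/6·21/47=-168/47
M: M0=0, M1=-168/47, M2=21/47, M3=0
seg 0: a=-5, c=M0/2=0, d=(M1−M0)/(6·2)=-14/47, b=Δ0−h0·(2M0+M1)/6=347/94
seg 1: a=0, c=M1/2=-84/47, d=(M2−M1)/(6·1)=63/94, b=Δ1−h1·(2M1+M2)/6=11/94
seg 2: a=-1, c=M2/2=21/94, d=(M3−M2)/(6·3)=-7/282, b=Δ2−h2·(2M2+M3)/6=-68/47
t_q=5/2 → seg 1, τ=1/2; S=0+11/94·τ+-84/47·τ²+63/94·τ³=-229/752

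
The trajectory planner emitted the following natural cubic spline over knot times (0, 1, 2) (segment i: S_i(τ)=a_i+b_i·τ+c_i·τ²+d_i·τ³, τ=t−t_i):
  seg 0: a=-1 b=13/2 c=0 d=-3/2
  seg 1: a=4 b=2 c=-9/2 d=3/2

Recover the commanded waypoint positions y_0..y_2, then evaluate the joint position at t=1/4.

y_0=-1 y_1=4 y_2=3
S(1/4) = 77/128

y_0 = S_0(0) = a_0 = -1
y_1 = S_1(0) = a_1 = 4
y_2 = S_1(1) = 3
t_q=1/4 is in segment 0 (τ=1/4); S_0(τ)=77/128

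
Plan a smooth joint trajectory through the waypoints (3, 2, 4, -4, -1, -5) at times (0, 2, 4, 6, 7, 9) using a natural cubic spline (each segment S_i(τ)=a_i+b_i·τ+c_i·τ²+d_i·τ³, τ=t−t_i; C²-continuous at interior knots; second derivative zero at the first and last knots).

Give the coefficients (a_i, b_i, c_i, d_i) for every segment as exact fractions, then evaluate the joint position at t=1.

Δ: Δ0=-1/2, Δ1=1, Δ2=-4, Δ3=3, Δ4=-2
row 1: diag=8, rhs=9; c'=1/4, d'=9/8
row 2: denom=8−2·1/4=15/2; d'=(-30−2·9/8)/(15/2)=-43/10
row 3: denom=6−2·4/15=82/15; d'=(42−2·-43/10)/(82/15)=759/82
row 4: denom=6−1·15/82=477/82; d'=(-30−1·759/82)/(477/82)=-1073/159
back: M4=-1073/159
back: M3=759/82−15/82·-1073/159=556/53
back: M2=-43/10−4/15·556/53=-2257/318
back: M1=9/8−1/4·-2257/318=461/159
M: M0=0, M1=461/159, M2=-2257/318, M3=556/53, M4=-1073/159, M5=0
seg 0: a=3, c=M0/2=0, d=(M1−M0)/(6·2)=461/1908, b=Δ0−h0·(2M0+M1)/6=-1399/954
seg 1: a=2, c=M1/2=461/318, d=(M2−M1)/(6·2)=-3179/3816, b=Δ1−h1·(2M1+M2)/6=1367/954
seg 2: a=4, c=M2/2=-2257/636, d=(M3−M2)/(6·2)=5593/3816, b=Δ2−h2·(2M2+M3)/6=-1319/477
seg 3: a=-4, c=M3/2=278/53, d=(M4−M3)/(6·1)=-2741/954, b=Δ3−h3·(2M3+M4)/6=599/954
seg 4: a=-1, c=M4/2=-1073/318, d=(M5−M4)/(6·2)=1073/1908, b=Δ4−h4·(2M4+M5)/6=1192/477
t_q=1 → seg 0, τ=1; S=3+-1399/954·τ+0·τ²+461/1908·τ³=1129/636

  seg 0: a=3 b=-1399/954 c=0 d=461/1908
  seg 1: a=2 b=1367/954 c=461/318 d=-3179/3816
  seg 2: a=4 b=-1319/477 c=-2257/636 d=5593/3816
  seg 3: a=-4 b=599/954 c=278/53 d=-2741/954
  seg 4: a=-1 b=1192/477 c=-1073/318 d=1073/1908
S(1) = 1129/636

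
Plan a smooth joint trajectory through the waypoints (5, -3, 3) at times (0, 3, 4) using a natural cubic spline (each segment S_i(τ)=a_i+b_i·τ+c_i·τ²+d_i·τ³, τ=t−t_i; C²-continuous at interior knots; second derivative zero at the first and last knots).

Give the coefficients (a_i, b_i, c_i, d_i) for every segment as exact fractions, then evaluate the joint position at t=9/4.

  seg 0: a=5 b=-71/12 c=0 d=13/36
  seg 1: a=-3 b=23/6 c=13/4 d=-13/12
S(9/4) = -1075/256

Δ: Δ0=-8/3, Δ1=6
row 1: diag=8, rhs=52; c'=1/8, d'=13/2
back: M1=13/2
M: M0=0, M1=13/2, M2=0
seg 0: a=5, c=M0/2=0, d=(M1−M0)/(6·3)=13/36, b=Δ0−h0·(2M0+M1)/6=-71/12
seg 1: a=-3, c=M1/2=13/4, d=(M2−M1)/(6·1)=-13/12, b=Δ1−h1·(2M1+M2)/6=23/6
t_q=9/4 → seg 0, τ=9/4; S=5+-71/12·τ+0·τ²+13/36·τ³=-1075/256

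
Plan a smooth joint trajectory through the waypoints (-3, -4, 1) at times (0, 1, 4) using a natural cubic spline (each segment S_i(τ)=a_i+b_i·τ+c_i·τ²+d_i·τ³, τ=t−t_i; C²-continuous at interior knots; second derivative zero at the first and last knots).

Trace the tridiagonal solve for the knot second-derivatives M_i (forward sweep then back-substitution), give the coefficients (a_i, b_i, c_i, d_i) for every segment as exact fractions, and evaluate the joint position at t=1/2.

Δ: Δ0=-1, Δ1=5/3
row 1: diag=8, rhs=16; c'=3/8, d'=2
back: M1=2
M: M0=0, M1=2, M2=0
seg 0: a=-3, c=M0/2=0, d=(M1−M0)/(6·1)=1/3, b=Δ0−h0·(2M0+M1)/6=-4/3
seg 1: a=-4, c=M1/2=1, d=(M2−M1)/(6·3)=-1/9, b=Δ1−h1·(2M1+M2)/6=-1/3
t_q=1/2 → seg 0, τ=1/2; S=-3+-4/3·τ+0·τ²+1/3·τ³=-29/8

  seg 0: a=-3 b=-4/3 c=0 d=1/3
  seg 1: a=-4 b=-1/3 c=1 d=-1/9
S(1/2) = -29/8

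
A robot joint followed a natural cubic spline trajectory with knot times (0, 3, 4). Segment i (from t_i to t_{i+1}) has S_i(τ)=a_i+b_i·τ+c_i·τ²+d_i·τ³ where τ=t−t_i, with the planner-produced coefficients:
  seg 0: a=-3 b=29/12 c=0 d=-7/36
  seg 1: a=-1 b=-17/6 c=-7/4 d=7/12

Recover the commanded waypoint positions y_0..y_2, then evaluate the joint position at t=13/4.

y_0 = S_0(0) = a_0 = -3
y_1 = S_1(0) = a_1 = -1
y_2 = S_1(1) = -5
t_q=13/4 is in segment 1 (τ=1/4); S_1(τ)=-463/256

y_0=-3 y_1=-1 y_2=-5
S(13/4) = -463/256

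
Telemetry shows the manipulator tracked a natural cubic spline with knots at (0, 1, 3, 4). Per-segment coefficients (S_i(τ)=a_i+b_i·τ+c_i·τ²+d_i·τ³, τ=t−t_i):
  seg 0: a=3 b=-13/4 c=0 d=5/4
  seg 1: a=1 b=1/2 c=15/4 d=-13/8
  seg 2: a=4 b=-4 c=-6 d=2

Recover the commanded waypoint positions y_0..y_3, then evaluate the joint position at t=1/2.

y_0=3 y_1=1 y_2=4 y_3=-4
S(1/2) = 49/32

y_0 = S_0(0) = a_0 = 3
y_1 = S_1(0) = a_1 = 1
y_2 = S_2(0) = a_2 = 4
y_3 = S_2(1) = -4
t_q=1/2 is in segment 0 (τ=1/2); S_0(τ)=49/32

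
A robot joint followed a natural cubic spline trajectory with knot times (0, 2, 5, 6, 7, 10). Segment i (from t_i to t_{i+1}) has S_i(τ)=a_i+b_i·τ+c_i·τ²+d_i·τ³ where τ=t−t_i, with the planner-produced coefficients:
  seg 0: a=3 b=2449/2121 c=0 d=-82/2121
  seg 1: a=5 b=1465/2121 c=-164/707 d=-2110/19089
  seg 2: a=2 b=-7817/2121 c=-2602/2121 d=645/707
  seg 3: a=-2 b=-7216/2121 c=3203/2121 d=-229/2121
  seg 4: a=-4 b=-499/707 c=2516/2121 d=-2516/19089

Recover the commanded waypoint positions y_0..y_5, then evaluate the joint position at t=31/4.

y_0 = S_0(0) = a_0 = 3
y_1 = S_1(0) = a_1 = 5
y_2 = S_2(0) = a_2 = 2
y_3 = S_3(0) = a_3 = -2
y_4 = S_4(0) = a_4 = -4
y_5 = S_4(3) = 1
t_q=31/4 is in segment 4 (τ=3/4); S_4(τ)=-6331/1616

y_0=3 y_1=5 y_2=2 y_3=-2 y_4=-4 y_5=1
S(31/4) = -6331/1616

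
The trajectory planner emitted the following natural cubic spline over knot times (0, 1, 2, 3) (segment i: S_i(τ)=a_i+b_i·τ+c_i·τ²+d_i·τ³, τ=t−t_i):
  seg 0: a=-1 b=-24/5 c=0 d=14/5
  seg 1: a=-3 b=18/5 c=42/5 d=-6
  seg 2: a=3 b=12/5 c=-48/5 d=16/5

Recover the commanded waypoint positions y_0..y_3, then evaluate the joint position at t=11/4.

y_0=-1 y_1=-3 y_2=3 y_3=-1
S(11/4) = 3/4

y_0 = S_0(0) = a_0 = -1
y_1 = S_1(0) = a_1 = -3
y_2 = S_2(0) = a_2 = 3
y_3 = S_2(1) = -1
t_q=11/4 is in segment 2 (τ=3/4); S_2(τ)=3/4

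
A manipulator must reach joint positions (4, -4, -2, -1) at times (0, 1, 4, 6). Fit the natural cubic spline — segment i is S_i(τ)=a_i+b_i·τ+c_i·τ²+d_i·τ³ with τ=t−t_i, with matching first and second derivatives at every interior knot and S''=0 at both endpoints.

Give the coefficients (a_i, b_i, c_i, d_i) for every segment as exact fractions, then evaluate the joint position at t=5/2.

Δ: Δ0=-8, Δ1=2/3, Δ2=1/2
row 1: diag=8, rhs=52; c'=3/8, d'=13/2
row 2: denom=10−3·3/8=71/8; d'=(-1−3·13/2)/(71/8)=-164/71
back: M2=-164/71
back: M1=13/2−3/8·-164/71=523/71
M: M0=0, M1=523/71, M2=-164/71, M3=0
seg 0: a=4, c=M0/2=0, d=(M1−M0)/(6·1)=523/426, b=Δ0−h0·(2M0+M1)/6=-3931/426
seg 1: a=-4, c=M1/2=523/142, d=(M2−M1)/(6·3)=-229/426, b=Δ1−h1·(2M1+M2)/6=-1181/213
seg 2: a=-2, c=M2/2=-82/71, d=(M3−M2)/(6·2)=41/213, b=Δ2−h2·(2M2+M3)/6=869/426
t_q=5/2 → seg 1, τ=3/2; S=-4+-1181/213·τ+523/142·τ²+-229/426·τ³=-6639/1136

  seg 0: a=4 b=-3931/426 c=0 d=523/426
  seg 1: a=-4 b=-1181/213 c=523/142 d=-229/426
  seg 2: a=-2 b=869/426 c=-82/71 d=41/213
S(5/2) = -6639/1136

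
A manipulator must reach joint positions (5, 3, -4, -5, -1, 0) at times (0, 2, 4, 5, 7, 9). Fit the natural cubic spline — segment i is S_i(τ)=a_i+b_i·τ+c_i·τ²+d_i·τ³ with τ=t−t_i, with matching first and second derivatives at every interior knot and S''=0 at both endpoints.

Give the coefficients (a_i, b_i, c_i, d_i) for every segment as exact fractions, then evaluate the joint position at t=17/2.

Δ: Δ0=-1, Δ1=-7/2, Δ2=-1, Δ3=2, Δ4=1/2
row 1: diag=8, rhs=-15; c'=1/4, d'=-15/8
row 2: denom=6−2·1/4=11/2; d'=(15−2·-15/8)/(11/2)=75/22
row 3: denom=6−1·2/11=64/11; d'=(18−1·75/22)/(64/11)=321/128
row 4: denom=8−2·11/32=117/16; d'=(-9−2·321/128)/(117/16)=-23/12
back: M4=-23/12
back: M3=321/128−11/32·-23/12=19/6
back: M2=75/22−2/11·19/6=17/6
back: M1=-15/8−1/4·17/6=-31/12
M: M0=0, M1=-31/12, M2=17/6, M3=19/6, M4=-23/12, M5=0
seg 0: a=5, c=M0/2=0, d=(M1−M0)/(6·2)=-31/144, b=Δ0−h0·(2M0+M1)/6=-5/36
seg 1: a=3, c=M1/2=-31/24, d=(M2−M1)/(6·2)=65/144, b=Δ1−h1·(2M1+M2)/6=-49/18
seg 2: a=-4, c=M2/2=17/12, d=(M3−M2)/(6·1)=1/18, b=Δ2−h2·(2M2+M3)/6=-89/36
seg 3: a=-5, c=M3/2=19/12, d=(M4−M3)/(6·2)=-61/144, b=Δ3−h3·(2M3+M4)/6=19/36
seg 4: a=-1, c=M4/2=-23/24, d=(M5−M4)/(6·2)=23/144, b=Δ4−h4·(2M4+M5)/6=16/9
t_q=17/2 → seg 4, τ=3/2; S=-1+16/9·τ+-23/24·τ²+23/144·τ³=19/384

  seg 0: a=5 b=-5/36 c=0 d=-31/144
  seg 1: a=3 b=-49/18 c=-31/24 d=65/144
  seg 2: a=-4 b=-89/36 c=17/12 d=1/18
  seg 3: a=-5 b=19/36 c=19/12 d=-61/144
  seg 4: a=-1 b=16/9 c=-23/24 d=23/144
S(17/2) = 19/384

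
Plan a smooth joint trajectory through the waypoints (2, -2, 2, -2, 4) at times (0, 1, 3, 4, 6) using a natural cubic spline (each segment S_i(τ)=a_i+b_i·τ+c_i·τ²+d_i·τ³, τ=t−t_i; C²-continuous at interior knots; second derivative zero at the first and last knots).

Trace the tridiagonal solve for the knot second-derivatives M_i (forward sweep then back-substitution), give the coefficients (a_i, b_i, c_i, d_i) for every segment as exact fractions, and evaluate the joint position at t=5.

  seg 0: a=2 b=-520/93 c=0 d=148/93
  seg 1: a=-2 b=-76/93 c=148/31 d=-313/186
  seg 2: a=2 b=-178/93 c=-165/31 d=301/93
  seg 3: a=-2 b=-265/93 c=136/31 d=-68/93
S(5) = -37/31

Δ: Δ0=-4, Δ1=2, Δ2=-4, Δ3=3
row 1: diag=6, rhs=36; c'=1/3, d'=6
row 2: denom=6−2·1/3=16/3; d'=(-36−2·6)/(16/3)=-9
row 3: denom=6−1·3/16=93/16; d'=(42−1·-9)/(93/16)=272/31
back: M3=272/31
back: M2=-9−3/16·272/31=-330/31
back: M1=6−1/3·-330/31=296/31
M: M0=0, M1=296/31, M2=-330/31, M3=272/31, M4=0
seg 0: a=2, c=M0/2=0, d=(M1−M0)/(6·1)=148/93, b=Δ0−h0·(2M0+M1)/6=-520/93
seg 1: a=-2, c=M1/2=148/31, d=(M2−M1)/(6·2)=-313/186, b=Δ1−h1·(2M1+M2)/6=-76/93
seg 2: a=2, c=M2/2=-165/31, d=(M3−M2)/(6·1)=301/93, b=Δ2−h2·(2M2+M3)/6=-178/93
seg 3: a=-2, c=M3/2=136/31, d=(M4−M3)/(6·2)=-68/93, b=Δ3−h3·(2M3+M4)/6=-265/93
t_q=5 → seg 3, τ=1; S=-2+-265/93·τ+136/31·τ²+-68/93·τ³=-37/31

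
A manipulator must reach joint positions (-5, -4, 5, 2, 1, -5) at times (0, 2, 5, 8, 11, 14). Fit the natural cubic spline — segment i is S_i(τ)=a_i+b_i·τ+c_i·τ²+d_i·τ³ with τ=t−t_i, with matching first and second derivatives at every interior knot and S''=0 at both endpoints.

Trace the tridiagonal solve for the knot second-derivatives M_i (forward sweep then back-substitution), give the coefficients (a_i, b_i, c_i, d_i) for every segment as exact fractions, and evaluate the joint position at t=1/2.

Δ: Δ0=1/2, Δ1=3, Δ2=-1, Δ3=-1/3, Δ4=-2
row 1: diag=10, rhs=15; c'=3/10, d'=3/2
row 2: denom=12−3·3/10=111/10; d'=(-24−3·3/2)/(111/10)=-95/37
row 3: denom=12−3·10/37=414/37; d'=(4−3·-95/37)/(414/37)=433/414
row 4: denom=12−3·37/138=515/46; d'=(-10−3·433/414)/(515/46)=-1813/1545
back: M4=-1813/1545
back: M3=433/414−37/138·-1813/1545=2102/1545
back: M2=-95/37−10/37·2102/1545=-907/309
back: M1=3/2−3/10·-907/309=1226/515
M: M0=0, M1=1226/515, M2=-907/309, M3=2102/1545, M4=-1813/1545, M5=0
seg 0: a=-5, c=M0/2=0, d=(M1−M0)/(6·2)=613/3090, b=Δ0−h0·(2M0+M1)/6=-907/3090
seg 1: a=-4, c=M1/2=613/515, d=(M2−M1)/(6·3)=-8213/27810, b=Δ1−h1·(2M1+M2)/6=6449/3090
seg 2: a=5, c=M2/2=-907/618, d=(M3−M2)/(6·3)=6637/27810, b=Δ2−h2·(2M2+M3)/6=1939/1545
seg 3: a=2, c=M3/2=1051/1545, d=(M4−M3)/(6·3)=-29/206, b=Δ3−h3·(2M3+M4)/6=-3421/3090
seg 4: a=1, c=M4/2=-1813/3090, d=(M5−M4)/(6·3)=1813/27810, b=Δ4−h4·(2M4+M5)/6=-1277/1545
t_q=1/2 → seg 0, τ=1/2; S=-5+-907/3090·τ+0·τ²+613/3090·τ³=-8441/1648

  seg 0: a=-5 b=-907/3090 c=0 d=613/3090
  seg 1: a=-4 b=6449/3090 c=613/515 d=-8213/27810
  seg 2: a=5 b=1939/1545 c=-907/618 d=6637/27810
  seg 3: a=2 b=-3421/3090 c=1051/1545 d=-29/206
  seg 4: a=1 b=-1277/1545 c=-1813/3090 d=1813/27810
S(1/2) = -8441/1648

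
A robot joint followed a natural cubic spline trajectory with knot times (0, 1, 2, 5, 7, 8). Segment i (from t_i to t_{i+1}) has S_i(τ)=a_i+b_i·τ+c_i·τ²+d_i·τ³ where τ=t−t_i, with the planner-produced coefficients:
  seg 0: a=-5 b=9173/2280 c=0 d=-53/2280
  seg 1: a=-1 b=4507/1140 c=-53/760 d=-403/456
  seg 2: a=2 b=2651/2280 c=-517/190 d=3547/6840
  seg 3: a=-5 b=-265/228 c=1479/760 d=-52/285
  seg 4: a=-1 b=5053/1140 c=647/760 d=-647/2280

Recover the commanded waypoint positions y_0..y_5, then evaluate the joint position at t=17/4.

y_0=-5 y_1=-1 y_2=2 y_3=-5 y_4=-1 y_5=4
S(17/4) = -158197/48640

y_0 = S_0(0) = a_0 = -5
y_1 = S_1(0) = a_1 = -1
y_2 = S_2(0) = a_2 = 2
y_3 = S_3(0) = a_3 = -5
y_4 = S_4(0) = a_4 = -1
y_5 = S_4(1) = 4
t_q=17/4 is in segment 2 (τ=9/4); S_2(τ)=-158197/48640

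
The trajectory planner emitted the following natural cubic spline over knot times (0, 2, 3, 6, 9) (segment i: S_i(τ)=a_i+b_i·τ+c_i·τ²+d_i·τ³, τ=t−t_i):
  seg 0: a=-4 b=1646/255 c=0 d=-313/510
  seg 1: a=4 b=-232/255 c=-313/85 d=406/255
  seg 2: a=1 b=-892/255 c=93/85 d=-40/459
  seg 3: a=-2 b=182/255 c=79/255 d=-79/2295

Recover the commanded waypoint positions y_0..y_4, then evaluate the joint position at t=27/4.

y_0=-4 y_1=4 y_2=1 y_3=-2 y_4=2
S(27/4) = -7099/5440

y_0 = S_0(0) = a_0 = -4
y_1 = S_1(0) = a_1 = 4
y_2 = S_2(0) = a_2 = 1
y_3 = S_3(0) = a_3 = -2
y_4 = S_3(3) = 2
t_q=27/4 is in segment 3 (τ=3/4); S_3(τ)=-7099/5440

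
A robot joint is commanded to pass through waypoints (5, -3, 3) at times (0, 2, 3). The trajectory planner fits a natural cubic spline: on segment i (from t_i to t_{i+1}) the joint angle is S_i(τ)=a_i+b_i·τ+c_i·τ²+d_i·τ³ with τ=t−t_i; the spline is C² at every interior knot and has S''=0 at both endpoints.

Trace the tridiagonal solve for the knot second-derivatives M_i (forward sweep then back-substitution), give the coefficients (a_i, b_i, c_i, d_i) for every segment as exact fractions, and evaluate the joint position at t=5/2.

Δ: Δ0=-4, Δ1=6
row 1: diag=6, rhs=60; c'=1/6, d'=10
back: M1=10
M: M0=0, M1=10, M2=0
seg 0: a=5, c=M0/2=0, d=(M1−M0)/(6·2)=5/6, b=Δ0−h0·(2M0+M1)/6=-22/3
seg 1: a=-3, c=M1/2=5, d=(M2−M1)/(6·1)=-5/3, b=Δ1−h1·(2M1+M2)/6=8/3
t_q=5/2 → seg 1, τ=1/2; S=-3+8/3·τ+5·τ²+-5/3·τ³=-5/8

  seg 0: a=5 b=-22/3 c=0 d=5/6
  seg 1: a=-3 b=8/3 c=5 d=-5/3
S(5/2) = -5/8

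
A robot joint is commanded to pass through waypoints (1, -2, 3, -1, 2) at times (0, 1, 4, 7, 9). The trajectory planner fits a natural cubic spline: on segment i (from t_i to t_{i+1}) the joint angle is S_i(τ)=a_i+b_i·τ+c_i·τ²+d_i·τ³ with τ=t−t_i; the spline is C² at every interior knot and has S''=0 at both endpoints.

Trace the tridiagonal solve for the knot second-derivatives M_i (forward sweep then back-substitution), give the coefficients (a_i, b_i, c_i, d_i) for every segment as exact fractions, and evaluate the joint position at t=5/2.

Δ: Δ0=-3, Δ1=5/3, Δ2=-4/3, Δ3=3/2
row 1: diag=8, rhs=28; c'=3/8, d'=7/2
row 2: denom=12−3·3/8=87/8; d'=(-18−3·7/2)/(87/8)=-76/29
row 3: denom=10−3·8/29=266/29; d'=(17−3·-76/29)/(266/29)=103/38
back: M3=103/38
back: M2=-76/29−8/29·103/38=-64/19
back: M1=7/2−3/8·-64/19=181/38
M: M0=0, M1=181/38, M2=-64/19, M3=103/38, M4=0
seg 0: a=1, c=M0/2=0, d=(M1−M0)/(6·1)=181/228, b=Δ0−h0·(2M0+M1)/6=-865/228
seg 1: a=-2, c=M1/2=181/76, d=(M2−M1)/(6·3)=-103/228, b=Δ1−h1·(2M1+M2)/6=-161/114
seg 2: a=3, c=M2/2=-32/19, d=(M3−M2)/(6·3)=77/228, b=Δ2−h2·(2M2+M3)/6=155/228
seg 3: a=-1, c=M3/2=103/76, d=(M4−M3)/(6·2)=-103/456, b=Δ3−h3·(2M3+M4)/6=-35/114
t_q=5/2 → seg 1, τ=3/2; S=-2+-161/114·τ+181/76·τ²+-103/228·τ³=-173/608

  seg 0: a=1 b=-865/228 c=0 d=181/228
  seg 1: a=-2 b=-161/114 c=181/76 d=-103/228
  seg 2: a=3 b=155/228 c=-32/19 d=77/228
  seg 3: a=-1 b=-35/114 c=103/76 d=-103/456
S(5/2) = -173/608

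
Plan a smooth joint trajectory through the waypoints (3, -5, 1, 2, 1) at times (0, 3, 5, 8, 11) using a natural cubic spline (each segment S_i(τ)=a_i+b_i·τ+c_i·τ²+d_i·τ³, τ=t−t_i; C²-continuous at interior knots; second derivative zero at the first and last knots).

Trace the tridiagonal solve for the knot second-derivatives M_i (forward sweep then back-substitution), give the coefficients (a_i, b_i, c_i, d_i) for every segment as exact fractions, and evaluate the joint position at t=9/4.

  seg 0: a=3 b=-1633/354 c=0 d=689/3186
  seg 1: a=-5 b=217/177 c=689/354 d=-125/236
  seg 2: a=1 b=470/177 c=-218/177 d=9/59
  seg 3: a=2 b=-109/177 c=25/177 d=-25/1593
S(9/4) = -37125/7552

Δ: Δ0=-8/3, Δ1=3, Δ2=1/3, Δ3=-1/3
row 1: diag=10, rhs=34; c'=1/5, d'=17/5
row 2: denom=10−2·1/5=48/5; d'=(-16−2·17/5)/(48/5)=-19/8
row 3: denom=12−3·5/16=177/16; d'=(-4−3·-19/8)/(177/16)=50/177
back: M3=50/177
back: M2=-19/8−5/16·50/177=-436/177
back: M1=17/5−1/5·-436/177=689/177
M: M0=0, M1=689/177, M2=-436/177, M3=50/177, M4=0
seg 0: a=3, c=M0/2=0, d=(M1−M0)/(6·3)=689/3186, b=Δ0−h0·(2M0+M1)/6=-1633/354
seg 1: a=-5, c=M1/2=689/354, d=(M2−M1)/(6·2)=-125/236, b=Δ1−h1·(2M1+M2)/6=217/177
seg 2: a=1, c=M2/2=-218/177, d=(M3−M2)/(6·3)=9/59, b=Δ2−h2·(2M2+M3)/6=470/177
seg 3: a=2, c=M3/2=25/177, d=(M4−M3)/(6·3)=-25/1593, b=Δ3−h3·(2M3+M4)/6=-109/177
t_q=9/4 → seg 0, τ=9/4; S=3+-1633/354·τ+0·τ²+689/3186·τ³=-37125/7552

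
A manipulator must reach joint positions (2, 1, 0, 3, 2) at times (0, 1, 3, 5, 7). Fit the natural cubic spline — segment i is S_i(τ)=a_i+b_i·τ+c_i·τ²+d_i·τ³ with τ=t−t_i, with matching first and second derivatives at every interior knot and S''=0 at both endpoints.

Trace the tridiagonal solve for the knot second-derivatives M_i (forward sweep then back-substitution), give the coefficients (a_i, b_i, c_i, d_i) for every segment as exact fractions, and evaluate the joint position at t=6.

  seg 0: a=2 b=-159/164 c=0 d=-5/164
  seg 1: a=1 b=-87/82 c=-15/164 d=61/328
  seg 2: a=0 b=33/41 c=42/41 d=-111/328
  seg 3: a=3 b=69/82 c=-165/164 d=55/328
S(6) = 985/328

Δ: Δ0=-1, Δ1=-1/2, Δ2=3/2, Δ3=-1/2
row 1: diag=6, rhs=3; c'=1/3, d'=1/2
row 2: denom=8−2·1/3=22/3; d'=(12−2·1/2)/(22/3)=3/2
row 3: denom=8−2·3/11=82/11; d'=(-12−2·3/2)/(82/11)=-165/82
back: M3=-165/82
back: M2=3/2−3/11·-165/82=84/41
back: M1=1/2−1/3·84/41=-15/82
M: M0=0, M1=-15/82, M2=84/41, M3=-165/82, M4=0
seg 0: a=2, c=M0/2=0, d=(M1−M0)/(6·1)=-5/164, b=Δ0−h0·(2M0+M1)/6=-159/164
seg 1: a=1, c=M1/2=-15/164, d=(M2−M1)/(6·2)=61/328, b=Δ1−h1·(2M1+M2)/6=-87/82
seg 2: a=0, c=M2/2=42/41, d=(M3−M2)/(6·2)=-111/328, b=Δ2−h2·(2M2+M3)/6=33/41
seg 3: a=3, c=M3/2=-165/164, d=(M4−M3)/(6·2)=55/328, b=Δ3−h3·(2M3+M4)/6=69/82
t_q=6 → seg 3, τ=1; S=3+69/82·τ+-165/164·τ²+55/328·τ³=985/328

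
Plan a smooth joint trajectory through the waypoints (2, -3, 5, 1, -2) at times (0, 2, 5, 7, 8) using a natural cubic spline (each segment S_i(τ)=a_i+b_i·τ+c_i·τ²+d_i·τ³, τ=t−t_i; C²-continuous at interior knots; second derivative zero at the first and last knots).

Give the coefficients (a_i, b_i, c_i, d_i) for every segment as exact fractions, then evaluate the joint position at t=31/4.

  seg 0: a=2 b=-5999/1518 c=0 d=551/1518
  seg 1: a=-3 b=613/1518 c=551/253 d=-2161/4554
  seg 2: a=5 b=500/759 c=-1059/506 d=1159/3036
  seg 3: a=1 b=-2377/759 c=50/253 d=-50/759
S(31/4) = -10245/8096

Δ: Δ0=-5/2, Δ1=8/3, Δ2=-2, Δ3=-3
row 1: diag=10, rhs=31; c'=3/10, d'=31/10
row 2: denom=10−3·3/10=91/10; d'=(-28−3·31/10)/(91/10)=-373/91
row 3: denom=6−2·20/91=506/91; d'=(-6−2·-373/91)/(506/91)=100/253
back: M3=100/253
back: M2=-373/91−20/91·100/253=-1059/253
back: M1=31/10−3/10·-1059/253=1102/253
M: M0=0, M1=1102/253, M2=-1059/253, M3=100/253, M4=0
seg 0: a=2, c=M0/2=0, d=(M1−M0)/(6·2)=551/1518, b=Δ0−h0·(2M0+M1)/6=-5999/1518
seg 1: a=-3, c=M1/2=551/253, d=(M2−M1)/(6·3)=-2161/4554, b=Δ1−h1·(2M1+M2)/6=613/1518
seg 2: a=5, c=M2/2=-1059/506, d=(M3−M2)/(6·2)=1159/3036, b=Δ2−h2·(2M2+M3)/6=500/759
seg 3: a=1, c=M3/2=50/253, d=(M4−M3)/(6·1)=-50/759, b=Δ3−h3·(2M3+M4)/6=-2377/759
t_q=31/4 → seg 3, τ=3/4; S=1+-2377/759·τ+50/253·τ²+-50/759·τ³=-10245/8096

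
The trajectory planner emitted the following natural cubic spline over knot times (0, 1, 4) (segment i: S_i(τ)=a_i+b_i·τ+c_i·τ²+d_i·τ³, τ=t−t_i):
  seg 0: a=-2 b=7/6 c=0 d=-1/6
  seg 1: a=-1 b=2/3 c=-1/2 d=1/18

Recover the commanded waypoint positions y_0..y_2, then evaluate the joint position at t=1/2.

y_0=-2 y_1=-1 y_2=-2
S(1/2) = -23/16

y_0 = S_0(0) = a_0 = -2
y_1 = S_1(0) = a_1 = -1
y_2 = S_1(3) = -2
t_q=1/2 is in segment 0 (τ=1/2); S_0(τ)=-23/16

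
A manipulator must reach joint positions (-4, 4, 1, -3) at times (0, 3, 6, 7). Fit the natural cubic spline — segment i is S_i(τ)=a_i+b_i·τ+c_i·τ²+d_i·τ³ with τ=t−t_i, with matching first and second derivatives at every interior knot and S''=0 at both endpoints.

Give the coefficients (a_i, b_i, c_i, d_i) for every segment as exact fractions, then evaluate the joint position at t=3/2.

  seg 0: a=-4 b=293/87 c=0 d=-61/783
  seg 1: a=4 b=110/87 c=-61/87 d=-14/783
  seg 2: a=1 b=-298/87 c=-25/29 d=25/87
S(3/2) = 183/232

Δ: Δ0=8/3, Δ1=-1, Δ2=-4
row 1: diag=12, rhs=-22; c'=1/4, d'=-11/6
row 2: denom=8−3·1/4=29/4; d'=(-18−3·-11/6)/(29/4)=-50/29
back: M2=-50/29
back: M1=-11/6−1/4·-50/29=-122/87
M: M0=0, M1=-122/87, M2=-50/29, M3=0
seg 0: a=-4, c=M0/2=0, d=(M1−M0)/(6·3)=-61/783, b=Δ0−h0·(2M0+M1)/6=293/87
seg 1: a=4, c=M1/2=-61/87, d=(M2−M1)/(6·3)=-14/783, b=Δ1−h1·(2M1+M2)/6=110/87
seg 2: a=1, c=M2/2=-25/29, d=(M3−M2)/(6·1)=25/87, b=Δ2−h2·(2M2+M3)/6=-298/87
t_q=3/2 → seg 0, τ=3/2; S=-4+293/87·τ+0·τ²+-61/783·τ³=183/232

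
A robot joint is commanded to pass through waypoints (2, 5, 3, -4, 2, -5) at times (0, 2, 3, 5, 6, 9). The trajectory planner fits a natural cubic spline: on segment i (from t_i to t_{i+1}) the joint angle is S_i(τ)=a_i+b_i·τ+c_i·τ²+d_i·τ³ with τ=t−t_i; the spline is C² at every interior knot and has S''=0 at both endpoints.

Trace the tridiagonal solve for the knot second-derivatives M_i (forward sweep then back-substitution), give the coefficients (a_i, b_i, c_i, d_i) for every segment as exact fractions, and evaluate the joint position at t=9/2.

Δ: Δ0=3/2, Δ1=-2, Δ2=-7/2, Δ3=6, Δ4=-7/3
row 1: diag=6, rhs=-21; c'=1/6, d'=-7/2
row 2: denom=6−1·1/6=35/6; d'=(-9−1·-7/2)/(35/6)=-33/35
row 3: denom=6−2·12/35=186/35; d'=(57−2·-33/35)/(186/35)=687/62
row 4: denom=8−1·35/186=1453/186; d'=(-50−1·687/62)/(1453/186)=-11361/1453
back: M4=-11361/1453
back: M3=687/62−35/186·-11361/1453=18238/1453
back: M2=-33/35−12/35·18238/1453=-7623/1453
back: M1=-7/2−1/6·-7623/1453=-3815/1453
M: M0=0, M1=-3815/1453, M2=-7623/1453, M3=18238/1453, M4=-11361/1453, M5=0
seg 0: a=2, c=M0/2=0, d=(M1−M0)/(6·2)=-3815/17436, b=Δ0−h0·(2M0+M1)/6=20707/8718
seg 1: a=5, c=M1/2=-3815/2906, d=(M2−M1)/(6·1)=-1904/4359, b=Δ1−h1·(2M1+M2)/6=-2183/8718
seg 2: a=3, c=M2/2=-7623/2906, d=(M3−M2)/(6·2)=25861/17436, b=Δ2−h2·(2M2+M3)/6=-36497/8718
seg 3: a=-4, c=M3/2=9119/1453, d=(M4−M3)/(6·1)=-29599/8718, b=Δ3−h3·(2M3+M4)/6=27193/8718
seg 4: a=2, c=M4/2=-11361/2906, d=(M5−M4)/(6·3)=3787/8718, b=Δ4−h4·(2M4+M5)/6=23912/4359
t_q=9/2 → seg 2, τ=3/2; S=3+-36497/8718·τ+-7623/2906·τ²+25861/17436·τ³=-194167/46496

  seg 0: a=2 b=20707/8718 c=0 d=-3815/17436
  seg 1: a=5 b=-2183/8718 c=-3815/2906 d=-1904/4359
  seg 2: a=3 b=-36497/8718 c=-7623/2906 d=25861/17436
  seg 3: a=-4 b=27193/8718 c=9119/1453 d=-29599/8718
  seg 4: a=2 b=23912/4359 c=-11361/2906 d=3787/8718
S(9/2) = -194167/46496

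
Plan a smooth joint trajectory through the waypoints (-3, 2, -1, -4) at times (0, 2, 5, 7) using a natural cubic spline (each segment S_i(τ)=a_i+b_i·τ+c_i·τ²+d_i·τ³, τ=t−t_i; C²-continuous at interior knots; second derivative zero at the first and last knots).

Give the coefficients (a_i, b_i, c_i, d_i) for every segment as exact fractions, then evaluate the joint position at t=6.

Δ: Δ0=5/2, Δ1=-1, Δ2=-3/2
row 1: diag=10, rhs=-21; c'=3/10, d'=-21/10
row 2: denom=10−3·3/10=91/10; d'=(-3−3·-21/10)/(91/10)=33/91
back: M2=33/91
back: M1=-21/10−3/10·33/91=-201/91
M: M0=0, M1=-201/91, M2=33/91, M3=0
seg 0: a=-3, c=M0/2=0, d=(M1−M0)/(6·2)=-67/364, b=Δ0−h0·(2M0+M1)/6=589/182
seg 1: a=2, c=M1/2=-201/182, d=(M2−M1)/(6·3)=1/7, b=Δ1−h1·(2M1+M2)/6=187/182
seg 2: a=-1, c=M2/2=33/182, d=(M3−M2)/(6·2)=-11/364, b=Δ2−h2·(2M2+M3)/6=-317/182
t_q=6 → seg 2, τ=1; S=-1+-317/182·τ+33/182·τ²+-11/364·τ³=-943/364

  seg 0: a=-3 b=589/182 c=0 d=-67/364
  seg 1: a=2 b=187/182 c=-201/182 d=1/7
  seg 2: a=-1 b=-317/182 c=33/182 d=-11/364
S(6) = -943/364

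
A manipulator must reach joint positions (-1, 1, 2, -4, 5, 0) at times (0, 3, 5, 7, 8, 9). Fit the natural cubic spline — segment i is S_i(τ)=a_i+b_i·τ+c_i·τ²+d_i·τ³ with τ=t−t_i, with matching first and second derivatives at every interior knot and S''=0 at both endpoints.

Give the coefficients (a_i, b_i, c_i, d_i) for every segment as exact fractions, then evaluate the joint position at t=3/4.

Δ: Δ0=2/3, Δ1=1/2, Δ2=-3, Δ3=9, Δ4=-5
row 1: diag=10, rhs=-1; c'=1/5, d'=-1/10
row 2: denom=8−2·1/5=38/5; d'=(-21−2·-1/10)/(38/5)=-52/19
row 3: denom=6−2·5/19=104/19; d'=(72−2·-52/19)/(104/19)=184/13
row 4: denom=4−1·19/104=397/104; d'=(-84−1·184/13)/(397/104)=-10208/397
back: M4=-10208/397
back: M3=184/13−19/104·-10208/397=7484/397
back: M2=-52/19−5/19·7484/397=-3056/397
back: M1=-1/10−1/5·-3056/397=1143/794
M: M0=0, M1=1143/794, M2=-3056/397, M3=7484/397, M4=-10208/397, M5=0
seg 0: a=-1, c=M0/2=0, d=(M1−M0)/(6·3)=127/1588, b=Δ0−h0·(2M0+M1)/6=-253/4764
seg 1: a=1, c=M1/2=1143/1588, d=(M2−M1)/(6·2)=-7255/9528, b=Δ1−h1·(2M1+M2)/6=5017/2382
seg 2: a=2, c=M2/2=-1528/397, d=(M3−M2)/(6·2)=2635/1191, b=Δ2−h2·(2M2+M3)/6=-4945/1191
seg 3: a=-4, c=M3/2=3742/397, d=(M4−M3)/(6·1)=-8846/1191, b=Δ3−h3·(2M3+M4)/6=8339/1191
seg 4: a=5, c=M4/2=-5104/397, d=(M5−M4)/(6·1)=5104/1191, b=Δ4−h4·(2M4+M5)/6=4253/1191
t_q=3/4 → seg 0, τ=3/4; S=-1+-253/4764·τ+0·τ²+127/1588·τ³=-102251/101632

  seg 0: a=-1 b=-253/4764 c=0 d=127/1588
  seg 1: a=1 b=5017/2382 c=1143/1588 d=-7255/9528
  seg 2: a=2 b=-4945/1191 c=-1528/397 d=2635/1191
  seg 3: a=-4 b=8339/1191 c=3742/397 d=-8846/1191
  seg 4: a=5 b=4253/1191 c=-5104/397 d=5104/1191
S(3/4) = -102251/101632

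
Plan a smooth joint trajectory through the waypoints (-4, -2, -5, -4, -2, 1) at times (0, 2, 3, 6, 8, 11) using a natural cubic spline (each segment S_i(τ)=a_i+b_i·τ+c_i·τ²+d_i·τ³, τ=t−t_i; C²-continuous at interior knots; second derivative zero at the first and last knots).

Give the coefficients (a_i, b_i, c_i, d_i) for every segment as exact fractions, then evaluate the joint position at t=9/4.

  seg 0: a=-4 b=833/331 c=0 d=-251/662
  seg 1: a=-2 b=-673/331 c=-753/331 d=433/331
  seg 2: a=-5 b=-880/331 c=546/331 d=-1943/8937
  seg 3: a=-4 b=453/331 c=-305/993 d=61/993
  seg 4: a=-2 b=871/993 c=61/993 d=-61/8937
S(9/4) = -55715/21184

Δ: Δ0=1, Δ1=-3, Δ2=1/3, Δ3=1, Δ4=1
row 1: diag=6, rhs=-24; c'=1/6, d'=-4
row 2: denom=8−1·1/6=47/6; d'=(20−1·-4)/(47/6)=144/47
row 3: denom=10−3·18/47=416/47; d'=(4−3·144/47)/(416/47)=-61/104
row 4: denom=10−2·47/208=993/104; d'=(0−2·-61/104)/(993/104)=122/993
back: M4=122/993
back: M3=-61/104−47/208·122/993=-610/993
back: M2=144/47−18/47·-610/993=1092/331
back: M1=-4−1/6·1092/331=-1506/331
M: M0=0, M1=-1506/331, M2=1092/331, M3=-610/993, M4=122/993, M5=0
seg 0: a=-4, c=M0/2=0, d=(M1−M0)/(6·2)=-251/662, b=Δ0−h0·(2M0+M1)/6=833/331
seg 1: a=-2, c=M1/2=-753/331, d=(M2−M1)/(6·1)=433/331, b=Δ1−h1·(2M1+M2)/6=-673/331
seg 2: a=-5, c=M2/2=546/331, d=(M3−M2)/(6·3)=-1943/8937, b=Δ2−h2·(2M2+M3)/6=-880/331
seg 3: a=-4, c=M3/2=-305/993, d=(M4−M3)/(6·2)=61/993, b=Δ3−h3·(2M3+M4)/6=453/331
seg 4: a=-2, c=M4/2=61/993, d=(M5−M4)/(6·3)=-61/8937, b=Δ4−h4·(2M4+M5)/6=871/993
t_q=9/4 → seg 1, τ=1/4; S=-2+-673/331·τ+-753/331·τ²+433/331·τ³=-55715/21184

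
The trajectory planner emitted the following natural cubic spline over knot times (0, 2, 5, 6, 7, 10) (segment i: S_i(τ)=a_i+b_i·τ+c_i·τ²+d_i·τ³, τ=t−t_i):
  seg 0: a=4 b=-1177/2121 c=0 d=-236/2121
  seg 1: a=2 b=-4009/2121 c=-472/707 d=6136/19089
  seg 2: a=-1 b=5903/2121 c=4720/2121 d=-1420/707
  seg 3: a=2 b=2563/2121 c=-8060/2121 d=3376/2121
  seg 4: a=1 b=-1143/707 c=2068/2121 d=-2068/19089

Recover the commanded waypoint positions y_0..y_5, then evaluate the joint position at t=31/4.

y_0=4 y_1=2 y_2=-1 y_3=2 y_4=1 y_5=2
S(31/4) = 469/1616

y_0 = S_0(0) = a_0 = 4
y_1 = S_1(0) = a_1 = 2
y_2 = S_2(0) = a_2 = -1
y_3 = S_3(0) = a_3 = 2
y_4 = S_4(0) = a_4 = 1
y_5 = S_4(3) = 2
t_q=31/4 is in segment 4 (τ=3/4); S_4(τ)=469/1616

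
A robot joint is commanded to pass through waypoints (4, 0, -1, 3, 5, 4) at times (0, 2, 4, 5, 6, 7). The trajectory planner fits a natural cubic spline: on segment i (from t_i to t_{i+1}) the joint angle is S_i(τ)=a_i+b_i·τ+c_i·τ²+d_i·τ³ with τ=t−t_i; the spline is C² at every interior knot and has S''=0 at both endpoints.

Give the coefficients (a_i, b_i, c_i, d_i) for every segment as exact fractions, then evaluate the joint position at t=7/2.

  seg 0: a=4 b=-306/157 c=0 d=-2/157
  seg 1: a=0 b=-330/157 c=-12/157 d=551/1256
  seg 2: a=-1 b=897/314 c=1605/628 d=-887/628
  seg 3: a=3 b=2343/628 c=-264/157 d=-31/628
  seg 4: a=5 b=69/314 c=-1149/628 d=383/628
S(7/2) = -18531/10048

Δ: Δ0=-2, Δ1=-1/2, Δ2=4, Δ3=2, Δ4=-1
row 1: diag=8, rhs=9; c'=1/4, d'=9/8
row 2: denom=6−2·1/4=11/2; d'=(27−2·9/8)/(11/2)=9/2
row 3: denom=4−1·2/11=42/11; d'=(-12−1·9/2)/(42/11)=-121/28
row 4: denom=4−1·11/42=157/42; d'=(-18−1·-121/28)/(157/42)=-1149/314
back: M4=-1149/314
back: M3=-121/28−11/42·-1149/314=-528/157
back: M2=9/2−2/11·-528/157=1605/314
back: M1=9/8−1/4·1605/314=-24/157
M: M0=0, M1=-24/157, M2=1605/314, M3=-528/157, M4=-1149/314, M5=0
seg 0: a=4, c=M0/2=0, d=(M1−M0)/(6·2)=-2/157, b=Δ0−h0·(2M0+M1)/6=-306/157
seg 1: a=0, c=M1/2=-12/157, d=(M2−M1)/(6·2)=551/1256, b=Δ1−h1·(2M1+M2)/6=-330/157
seg 2: a=-1, c=M2/2=1605/628, d=(M3−M2)/(6·1)=-887/628, b=Δ2−h2·(2M2+M3)/6=897/314
seg 3: a=3, c=M3/2=-264/157, d=(M4−M3)/(6·1)=-31/628, b=Δ3−h3·(2M3+M4)/6=2343/628
seg 4: a=5, c=M4/2=-1149/628, d=(M5−M4)/(6·1)=383/628, b=Δ4−h4·(2M4+M5)/6=69/314
t_q=7/2 → seg 1, τ=3/2; S=0+-330/157·τ+-12/157·τ²+551/1256·τ³=-18531/10048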